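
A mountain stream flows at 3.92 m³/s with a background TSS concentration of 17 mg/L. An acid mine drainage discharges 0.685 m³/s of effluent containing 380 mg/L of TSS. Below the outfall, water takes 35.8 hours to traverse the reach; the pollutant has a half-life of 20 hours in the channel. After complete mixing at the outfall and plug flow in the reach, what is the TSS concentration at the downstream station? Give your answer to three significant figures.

20.5 mg/L

Mixed concentration C = ΣQC/ΣQ = (3.920·17.00 + 0.6850·380.0) / 4.605 = 326.9/4.605 = 71.00 mg/L.
Half-life 20 h → k = ln 2 / 20 = 0.03466 h⁻¹ = 0.8318 d⁻¹.
First-order decay: C = 71.00·exp(−k·t) = 71.00·0.2892 = 20.53 mg/L.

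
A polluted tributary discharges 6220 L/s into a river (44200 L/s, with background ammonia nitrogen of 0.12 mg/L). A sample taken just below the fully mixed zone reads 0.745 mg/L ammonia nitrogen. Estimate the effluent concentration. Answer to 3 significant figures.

Mass balance: 44200·0.1200 + 6220·Cₑ = 50420·0.7450
→ Cₑ = (50420·0.7450 − 44200·0.1200) / 6220 = 5.186 mg/L.

5.19 mg/L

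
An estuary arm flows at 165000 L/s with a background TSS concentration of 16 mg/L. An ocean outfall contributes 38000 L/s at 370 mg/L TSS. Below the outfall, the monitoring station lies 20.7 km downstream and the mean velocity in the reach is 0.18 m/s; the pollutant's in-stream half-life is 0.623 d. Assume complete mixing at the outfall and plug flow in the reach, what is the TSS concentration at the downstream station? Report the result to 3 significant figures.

Conservation of mass: C = (165000·16.00 + 38000·370.0) / 203000 = 16700000/203000 = 82.27 mg/L.
Travel time t = 20.7·1000 / 0.18 = 115000 s = 31.94 h.
Half-life 0.623 d → k = ln 2 / 0.623 = 1.113 d⁻¹.
Applying C = C₀e^(−kt): 82.27 × 0.2274 = 18.71 mg/L.

18.7 mg/L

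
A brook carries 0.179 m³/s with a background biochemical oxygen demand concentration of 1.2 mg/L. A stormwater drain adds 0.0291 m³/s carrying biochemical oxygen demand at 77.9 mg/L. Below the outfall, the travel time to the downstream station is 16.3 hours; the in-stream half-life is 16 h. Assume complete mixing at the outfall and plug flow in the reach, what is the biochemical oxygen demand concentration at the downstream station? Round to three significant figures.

5.89 mg/L

Conservation of mass: C = (0.1790·1.200 + 0.02910·77.90) / 0.2081 = 2.482/0.2081 = 11.93 mg/L.
Half-life 16 h → k = ln 2 / 16 = 0.04332 h⁻¹ = 1.040 d⁻¹.
After decay, C = 11.93 × e^(−kt) = 11.93 × 0.4935 = 5.886 mg/L.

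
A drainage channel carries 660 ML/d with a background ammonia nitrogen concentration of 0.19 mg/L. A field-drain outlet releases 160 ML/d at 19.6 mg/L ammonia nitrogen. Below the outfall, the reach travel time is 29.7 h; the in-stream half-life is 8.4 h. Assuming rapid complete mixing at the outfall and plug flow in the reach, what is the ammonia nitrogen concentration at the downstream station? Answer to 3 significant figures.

0.343 mg/L

Flow-weighted average: C = (660.0·0.1900 + 160.0·19.60) / 820.0 = 3261/820.0 = 3.977 mg/L.
Half-life 8.4 h → k = ln 2 / 8.4 = 0.08252 h⁻¹ = 1.980 d⁻¹.
After decay, C = 3.977 × e^(−kt) = 3.977 × 0.08623 = 0.3430 mg/L.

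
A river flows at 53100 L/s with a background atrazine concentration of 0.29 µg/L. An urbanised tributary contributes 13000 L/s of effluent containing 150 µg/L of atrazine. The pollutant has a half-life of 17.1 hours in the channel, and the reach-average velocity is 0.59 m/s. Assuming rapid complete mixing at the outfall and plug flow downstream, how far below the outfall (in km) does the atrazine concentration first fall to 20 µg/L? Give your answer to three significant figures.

Mixed concentration C = ΣQC/ΣQ = (53100·0.2900 + 13000·150.0) / 66100 = 1965000/66100 = 29.73 µg/L.
Half-life 17.1 h → k = ln 2 / 17.1 = 0.04053 h⁻¹ = 0.9728 d⁻¹.
Set 29.73·exp(−k·t) = 20 → t = ln(29.73/20)/k = 35220 s = 9.783 h.
Distance = v·t = 0.59·35220 = 20780 m = 20.78 km.

20.8 km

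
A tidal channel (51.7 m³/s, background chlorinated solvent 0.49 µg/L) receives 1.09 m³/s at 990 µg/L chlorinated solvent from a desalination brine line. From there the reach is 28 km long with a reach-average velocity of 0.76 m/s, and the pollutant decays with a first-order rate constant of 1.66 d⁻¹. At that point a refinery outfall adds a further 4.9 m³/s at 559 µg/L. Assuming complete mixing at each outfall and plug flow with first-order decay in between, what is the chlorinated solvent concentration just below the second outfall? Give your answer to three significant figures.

After mixing, C = (51.70·0.4900 + 1.090·990.0) / 52.79 = 1104/52.79 = 20.92 µg/L; combined flow 52.79 m³/s.
Travel time t = 28·1000 / 0.76 = 36840 s = 10.23 h.
First-order decay: C = 20.92·exp(−k·t) = 20.92·0.4927 = 10.31 µg/L.
Second outfall: C = (52.79·10.31 + 4.900·559.0)/57.69 = 56.91 µg/L.

56.9 µg/L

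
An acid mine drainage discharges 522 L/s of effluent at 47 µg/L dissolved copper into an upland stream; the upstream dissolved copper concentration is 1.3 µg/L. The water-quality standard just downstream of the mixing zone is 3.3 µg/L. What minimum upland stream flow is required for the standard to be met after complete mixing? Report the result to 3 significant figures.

11400 L/s

Set C_mix = 3.3: (Q·1.300 + 522.0·47.00) / (Q + 522.0) = 3.3
→ Q = 522.0·(47.00 − 3.3)/(3.3 − 1.300) = 11410 L/s.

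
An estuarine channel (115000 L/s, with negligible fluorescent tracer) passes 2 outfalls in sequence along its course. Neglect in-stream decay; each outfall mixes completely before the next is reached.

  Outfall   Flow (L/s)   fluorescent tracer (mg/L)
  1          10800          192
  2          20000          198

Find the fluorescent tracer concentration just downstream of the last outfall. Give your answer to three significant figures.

41.4 mg/L

Below outfall 1: Q → 125800 L/s, C = (115000·0 + 10800·192.0)/125800 = 16.48 mg/L.
Below outfall 2: Q → 145800 L/s, C = (125800·16.48 + 20000·198.0)/145800 = 41.38 mg/L.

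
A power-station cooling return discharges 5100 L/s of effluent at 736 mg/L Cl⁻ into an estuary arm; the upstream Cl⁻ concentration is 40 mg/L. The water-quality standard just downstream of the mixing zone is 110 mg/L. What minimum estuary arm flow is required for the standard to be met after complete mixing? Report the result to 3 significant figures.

45600 L/s

Set C_mix = 110: (Q·40.00 + 5100·736.0) / (Q + 5100) = 110
→ Q = 5100·(736.0 − 110)/(110 − 40.00) = 45610 L/s.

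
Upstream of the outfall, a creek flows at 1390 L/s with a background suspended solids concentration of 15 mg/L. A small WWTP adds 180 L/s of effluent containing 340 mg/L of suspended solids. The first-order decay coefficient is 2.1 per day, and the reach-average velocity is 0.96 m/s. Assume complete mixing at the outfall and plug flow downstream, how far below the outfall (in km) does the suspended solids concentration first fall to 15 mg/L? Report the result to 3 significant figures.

49.3 km

Mass balance: C = (1390·15.00 + 180.0·340.0) / 1570 = 82050/1570 = 52.26 mg/L.
Set 52.26·exp(−k·t) = 15 → t = ln(52.26/15)/k = 51350 s = 14.27 h.
Distance = v·t = 0.96·51350 = 49300 m = 49.30 km.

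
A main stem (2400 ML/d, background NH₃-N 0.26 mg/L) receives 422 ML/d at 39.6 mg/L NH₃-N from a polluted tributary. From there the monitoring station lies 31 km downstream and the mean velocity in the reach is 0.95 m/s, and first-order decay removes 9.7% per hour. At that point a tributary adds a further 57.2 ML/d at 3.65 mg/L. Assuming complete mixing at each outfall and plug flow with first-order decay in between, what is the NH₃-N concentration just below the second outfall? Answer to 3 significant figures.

Flow-weighted average: C = (2400·0.2600 + 422.0·39.60) / 2822 = 17340/2822 = 6.143 mg/L; combined flow 2822 ML/d.
Travel time t = 31·1000 / 0.95 = 32630 s = 9.064 h.
9.7%/h lost → k = −ln(1 − 0.097) = 0.1020 h⁻¹.
First-order decay: C = 6.143·exp(−k·t) = 6.143·0.3966 = 2.436 mg/L.
Second outfall: C = (2822·2.436 + 57.20·3.650)/2879 = 2.460 mg/L.

2.46 mg/L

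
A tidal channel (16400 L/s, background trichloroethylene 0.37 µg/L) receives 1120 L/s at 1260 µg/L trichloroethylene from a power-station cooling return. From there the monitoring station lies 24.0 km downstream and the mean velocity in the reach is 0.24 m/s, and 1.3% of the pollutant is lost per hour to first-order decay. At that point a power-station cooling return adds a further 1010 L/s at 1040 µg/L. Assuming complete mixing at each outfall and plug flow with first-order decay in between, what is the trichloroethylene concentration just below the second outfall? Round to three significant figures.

Flow-weighted average: C = (16400·0.3700 + 1120·1260) / 17520 = 1417000/17520 = 80.89 µg/L; combined flow 17520 L/s.
Travel time t = 24.0·1000 / 0.24 = 100000 s = 27.78 h.
1.3%/h lost → k = −ln(1 − 0.013) = 0.01309 h⁻¹.
Applying C = C₀e^(−kt): 80.89 × 0.6953 = 56.24 µg/L.
Second outfall: C = (17520·56.24 + 1010·1040)/18530 = 109.9 µg/L.

110 µg/L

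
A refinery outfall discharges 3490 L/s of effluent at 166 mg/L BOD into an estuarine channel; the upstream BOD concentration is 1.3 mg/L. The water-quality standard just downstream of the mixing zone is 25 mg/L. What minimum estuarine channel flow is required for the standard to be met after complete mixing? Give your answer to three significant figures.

Set C_mix = 25: (Q·1.300 + 3490·166.0) / (Q + 3490) = 25
→ Q = 3490·(166.0 − 25)/(25 − 1.300) = 20760 L/s.

20800 L/s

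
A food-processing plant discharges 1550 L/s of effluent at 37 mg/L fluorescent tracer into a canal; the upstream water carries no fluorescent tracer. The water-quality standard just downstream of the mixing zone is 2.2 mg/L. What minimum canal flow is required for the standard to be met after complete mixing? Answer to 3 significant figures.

Set C_mix = 2.2: (Q·0 + 1550·37.00) / (Q + 1550) = 2.2
→ Q = 1550·(37.00 − 2.2)/(2.2 − 0) = 24520 L/s.

24500 L/s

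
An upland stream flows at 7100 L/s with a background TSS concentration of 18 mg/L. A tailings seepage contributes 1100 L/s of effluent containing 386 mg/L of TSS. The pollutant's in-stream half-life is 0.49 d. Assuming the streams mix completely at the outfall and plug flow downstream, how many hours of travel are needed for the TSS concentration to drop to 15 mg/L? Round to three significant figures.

After mixing, C = (7100·18.00 + 1100·386.0) / 8200 = 552400/8200 = 67.37 mg/L.
Half-life 0.49 d → k = ln 2 / 0.49 = 1.415 d⁻¹.
67.37·exp(−k·t) = 15 → t = ln(67.37/15)/k = 91740 s = 25.48 h.

25.5 h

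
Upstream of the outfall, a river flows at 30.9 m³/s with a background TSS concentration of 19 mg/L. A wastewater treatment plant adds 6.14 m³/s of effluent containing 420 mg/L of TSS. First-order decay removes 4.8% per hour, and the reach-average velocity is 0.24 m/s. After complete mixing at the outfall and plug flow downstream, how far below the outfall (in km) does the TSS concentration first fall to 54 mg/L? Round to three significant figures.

Mixed concentration C = ΣQC/ΣQ = (30.90·19.00 + 6.140·420.0) / 37.04 = 3166/37.04 = 85.47 mg/L.
4.8%/h lost → k = −ln(1 − 0.048) = 0.04919 h⁻¹.
Set 85.47·exp(−k·t) = 54 → t = ln(85.47/54)/k = 33610 s = 9.335 h.
Distance = v·t = 0.24·33610 = 8066 m = 8.066 km.

8.07 km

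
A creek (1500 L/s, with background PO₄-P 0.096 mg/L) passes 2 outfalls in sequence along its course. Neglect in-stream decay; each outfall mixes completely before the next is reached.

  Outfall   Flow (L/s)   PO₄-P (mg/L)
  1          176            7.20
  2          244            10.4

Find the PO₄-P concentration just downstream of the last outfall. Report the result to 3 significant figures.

2.06 mg/L

After outfall 1: Q = 1500 + 176.0 = 1676 L/s; C = (1500·0.09600 + 176.0·7.200)/1676 = 0.8420 mg/L.
After outfall 2: Q = 1676 + 244.0 = 1920 L/s; C = (1676·0.8420 + 244.0·10.40)/1920 = 2.057 mg/L.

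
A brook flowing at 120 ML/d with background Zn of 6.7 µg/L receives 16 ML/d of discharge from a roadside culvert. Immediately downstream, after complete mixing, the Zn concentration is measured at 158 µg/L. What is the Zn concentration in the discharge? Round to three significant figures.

1290 µg/L

Mass balance: 120.0·6.700 + 16.00·Cₑ = 136.0·158.0
→ Cₑ = (136.0·158.0 − 120.0·6.700) / 16.00 = 1293 µg/L.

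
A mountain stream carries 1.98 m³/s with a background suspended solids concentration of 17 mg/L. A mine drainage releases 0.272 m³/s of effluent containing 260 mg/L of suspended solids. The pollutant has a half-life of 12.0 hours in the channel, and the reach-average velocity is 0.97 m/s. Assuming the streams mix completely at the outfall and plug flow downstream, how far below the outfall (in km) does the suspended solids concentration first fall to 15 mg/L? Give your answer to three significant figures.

68.2 km

Mass balance: C = (1.980·17.00 + 0.2720·260.0) / 2.252 = 104.4/2.252 = 46.35 mg/L.
Half-life 12.0 h → k = ln 2 / 12.0 = 0.05776 h⁻¹ = 1.386 d⁻¹.
Set 46.35·exp(−k·t) = 15 → t = ln(46.35/15)/k = 70310 s = 19.53 h.
Distance = v·t = 0.97·70310 = 68200 m = 68.20 km.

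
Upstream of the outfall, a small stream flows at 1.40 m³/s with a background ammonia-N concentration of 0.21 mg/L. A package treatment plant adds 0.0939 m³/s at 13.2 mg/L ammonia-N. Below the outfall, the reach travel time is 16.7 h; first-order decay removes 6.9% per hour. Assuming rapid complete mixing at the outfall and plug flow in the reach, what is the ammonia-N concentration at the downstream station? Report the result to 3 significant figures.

0.311 mg/L

Flow-weighted average: C = (1.400·0.2100 + 0.09390·13.20) / 1.494 = 1.533/1.494 = 1.026 mg/L.
6.9%/h lost → k = −ln(1 − 0.069) = 0.07150 h⁻¹.
After decay, C = 1.026 × e^(−kt) = 1.026 × 0.3030 = 0.3110 mg/L.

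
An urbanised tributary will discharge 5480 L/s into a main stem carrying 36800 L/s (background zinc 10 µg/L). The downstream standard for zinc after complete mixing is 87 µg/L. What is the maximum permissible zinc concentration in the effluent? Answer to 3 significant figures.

At the limit, (Qr·Cr + Qe·Cₑ)/(Qr + Qe) = 87:
Cₑ = (42280·87 − 36800·10.00) / 5480 = 604.1 µg/L.

604 µg/L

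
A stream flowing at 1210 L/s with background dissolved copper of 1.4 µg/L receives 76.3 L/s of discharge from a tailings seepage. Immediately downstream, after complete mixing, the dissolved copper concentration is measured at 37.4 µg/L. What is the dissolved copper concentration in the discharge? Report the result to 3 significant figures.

608 µg/L

Mass balance: 1210·1.400 + 76.30·Cₑ = 1286·37.40
→ Cₑ = (1286·37.40 − 1210·1.400) / 76.30 = 608.3 µg/L.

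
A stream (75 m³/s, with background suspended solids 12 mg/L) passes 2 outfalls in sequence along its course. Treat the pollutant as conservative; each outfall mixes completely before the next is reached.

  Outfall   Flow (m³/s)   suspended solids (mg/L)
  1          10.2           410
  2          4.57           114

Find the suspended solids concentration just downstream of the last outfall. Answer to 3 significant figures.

Below outfall 1: Q → 85.20 m³/s, C = (75.00·12.00 + 10.20·410.0)/85.20 = 59.65 mg/L.
Below outfall 2: Q → 89.77 m³/s, C = (85.20·59.65 + 4.570·114.0)/89.77 = 62.41 mg/L.

62.4 mg/L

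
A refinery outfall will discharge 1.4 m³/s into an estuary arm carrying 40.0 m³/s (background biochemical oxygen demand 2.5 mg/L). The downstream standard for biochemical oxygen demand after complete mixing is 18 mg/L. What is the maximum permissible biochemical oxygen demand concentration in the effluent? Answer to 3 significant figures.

At the limit, (Qr·Cr + Qe·Cₑ)/(Qr + Qe) = 18:
Cₑ = (41.40·18 − 40.00·2.500) / 1.400 = 460.9 mg/L.

461 mg/L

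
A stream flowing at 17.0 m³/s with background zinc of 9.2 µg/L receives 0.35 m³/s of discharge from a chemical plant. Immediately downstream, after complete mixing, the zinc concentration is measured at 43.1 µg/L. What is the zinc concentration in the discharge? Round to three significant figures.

1690 µg/L

Mass balance: 17.00·9.200 + 0.3500·Cₑ = 17.35·43.10
→ Cₑ = (17.35·43.10 − 17.00·9.200) / 0.3500 = 1690 µg/L.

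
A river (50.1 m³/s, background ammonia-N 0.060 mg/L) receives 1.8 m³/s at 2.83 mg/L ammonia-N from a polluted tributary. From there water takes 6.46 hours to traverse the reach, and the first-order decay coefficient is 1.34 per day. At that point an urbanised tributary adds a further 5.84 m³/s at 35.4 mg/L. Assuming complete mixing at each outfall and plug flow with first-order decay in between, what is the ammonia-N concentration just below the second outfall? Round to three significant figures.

Mass balance: C = (50.10·0.06000 + 1.800·2.830) / 51.90 = 8.100/51.90 = 0.1561 mg/L; combined flow 51.90 m³/s.
After decay, C = 0.1561 × e^(−kt) = 0.1561 × 0.6972 = 0.1088 mg/L.
Second outfall: C = (51.90·0.1088 + 5.840·35.40)/57.74 = 3.678 mg/L.

3.68 mg/L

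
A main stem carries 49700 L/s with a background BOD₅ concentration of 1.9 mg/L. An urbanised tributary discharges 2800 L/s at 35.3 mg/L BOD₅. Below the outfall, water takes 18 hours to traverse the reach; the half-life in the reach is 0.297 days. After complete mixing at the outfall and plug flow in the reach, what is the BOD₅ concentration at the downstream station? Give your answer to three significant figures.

0.639 mg/L

Mixed concentration C = ΣQC/ΣQ = (49700·1.900 + 2800·35.30) / 52500 = 193300/52500 = 3.681 mg/L.
Half-life 0.297 d → k = ln 2 / 0.297 = 2.334 d⁻¹.
After decay, C = 3.681 × e^(−kt) = 3.681 × 0.1737 = 0.6395 mg/L.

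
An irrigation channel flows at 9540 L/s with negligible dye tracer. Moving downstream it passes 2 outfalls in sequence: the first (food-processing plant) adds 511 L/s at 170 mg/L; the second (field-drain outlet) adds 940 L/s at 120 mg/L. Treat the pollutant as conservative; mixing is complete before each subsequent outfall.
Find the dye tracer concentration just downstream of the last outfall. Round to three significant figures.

18.2 mg/L

Below outfall 1: Q → 10050 L/s, C = (9540·0 + 511.0·170.0)/10050 = 8.643 mg/L.
Below outfall 2: Q → 10990 L/s, C = (10050·8.643 + 940.0·120.0)/10990 = 18.17 mg/L.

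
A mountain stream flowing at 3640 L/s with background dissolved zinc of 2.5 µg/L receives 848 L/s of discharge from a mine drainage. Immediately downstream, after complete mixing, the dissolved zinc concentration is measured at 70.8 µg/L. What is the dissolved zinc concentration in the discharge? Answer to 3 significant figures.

364 µg/L

Mass balance: 3640·2.500 + 848.0·Cₑ = 4488·70.80
→ Cₑ = (4488·70.80 − 3640·2.500) / 848.0 = 364.0 µg/L.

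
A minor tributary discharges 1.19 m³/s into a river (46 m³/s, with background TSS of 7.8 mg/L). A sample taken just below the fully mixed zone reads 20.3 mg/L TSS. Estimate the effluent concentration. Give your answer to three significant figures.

Mass balance: 46.00·7.800 + 1.190·Cₑ = 47.19·20.30
→ Cₑ = (47.19·20.30 − 46.00·7.800) / 1.190 = 503.5 mg/L.

503 mg/L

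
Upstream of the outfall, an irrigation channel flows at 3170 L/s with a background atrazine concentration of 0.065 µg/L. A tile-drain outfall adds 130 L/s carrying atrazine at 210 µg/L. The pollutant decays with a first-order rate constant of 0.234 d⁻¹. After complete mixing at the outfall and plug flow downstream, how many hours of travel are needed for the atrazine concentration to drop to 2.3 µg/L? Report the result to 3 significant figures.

Mass balance: C = (3170·0.06500 + 130.0·210.0) / 3300 = 27510/3300 = 8.335 µg/L.
8.335·exp(−k·t) = 2.3 → t = ln(8.335/2.3)/k = 475400 s = 132.1 h.

132 h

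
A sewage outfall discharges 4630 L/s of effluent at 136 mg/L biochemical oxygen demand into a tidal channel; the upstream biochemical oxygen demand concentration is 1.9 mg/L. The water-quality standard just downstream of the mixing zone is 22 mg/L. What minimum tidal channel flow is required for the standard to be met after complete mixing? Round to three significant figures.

26300 L/s

Set C_mix = 22: (Q·1.900 + 4630·136.0) / (Q + 4630) = 22
→ Q = 4630·(136.0 − 22)/(22 − 1.900) = 26260 L/s.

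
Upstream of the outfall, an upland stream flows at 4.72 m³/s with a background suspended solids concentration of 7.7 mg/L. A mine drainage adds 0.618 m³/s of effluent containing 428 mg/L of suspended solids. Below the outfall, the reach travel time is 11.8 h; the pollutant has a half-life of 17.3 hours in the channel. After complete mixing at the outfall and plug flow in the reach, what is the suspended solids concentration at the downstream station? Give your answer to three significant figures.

35.1 mg/L

Flow-weighted average: C = (4.720·7.700 + 0.6180·428.0) / 5.338 = 300.8/5.338 = 56.36 mg/L.
Half-life 17.3 h → k = ln 2 / 17.3 = 0.04007 h⁻¹ = 0.9616 d⁻¹.
After decay, C = 56.36 × e^(−kt) = 56.36 × 0.6233 = 35.13 mg/L.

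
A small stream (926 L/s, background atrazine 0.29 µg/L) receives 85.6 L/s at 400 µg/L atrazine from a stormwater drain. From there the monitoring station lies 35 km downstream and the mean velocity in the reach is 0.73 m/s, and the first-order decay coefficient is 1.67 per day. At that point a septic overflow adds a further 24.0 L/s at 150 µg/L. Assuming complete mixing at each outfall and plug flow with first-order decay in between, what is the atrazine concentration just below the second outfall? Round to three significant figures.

16.7 µg/L

After mixing, C = (926.0·0.2900 + 85.60·400.0) / 1012 = 34510/1012 = 34.11 µg/L; combined flow 1012 L/s.
Travel time t = 35·1000 / 0.73 = 47950 s = 13.32 h.
After decay, C = 34.11 × e^(−kt) = 34.11 × 0.3959 = 13.50 µg/L.
Second outfall: C = (1012·13.50 + 24.00·150.0)/1036 = 16.67 µg/L.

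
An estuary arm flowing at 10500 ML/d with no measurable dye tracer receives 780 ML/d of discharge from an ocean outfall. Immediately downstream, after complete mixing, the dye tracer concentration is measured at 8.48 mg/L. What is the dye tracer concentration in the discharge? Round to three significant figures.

Mass balance: 10500·0 + 780.0·Cₑ = 11280·8.480
→ Cₑ = (11280·8.480 − 10500·0) / 780.0 = 122.6 mg/L.

123 mg/L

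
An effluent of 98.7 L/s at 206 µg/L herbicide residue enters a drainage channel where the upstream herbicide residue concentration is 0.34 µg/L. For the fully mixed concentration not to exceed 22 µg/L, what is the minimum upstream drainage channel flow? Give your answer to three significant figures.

Set C_mix = 22: (Q·0.3400 + 98.70·206.0) / (Q + 98.70) = 22
→ Q = 98.70·(206.0 − 22)/(22 − 0.3400) = 838.4 L/s.

838 L/s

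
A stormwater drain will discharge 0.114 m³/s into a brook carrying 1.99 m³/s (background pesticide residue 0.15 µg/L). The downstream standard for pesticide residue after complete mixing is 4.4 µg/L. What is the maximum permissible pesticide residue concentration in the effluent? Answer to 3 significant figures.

78.6 µg/L

At the limit, (Qr·Cr + Qe·Cₑ)/(Qr + Qe) = 4.4:
Cₑ = (2.104·4.4 − 1.990·0.1500) / 0.1140 = 78.59 µg/L.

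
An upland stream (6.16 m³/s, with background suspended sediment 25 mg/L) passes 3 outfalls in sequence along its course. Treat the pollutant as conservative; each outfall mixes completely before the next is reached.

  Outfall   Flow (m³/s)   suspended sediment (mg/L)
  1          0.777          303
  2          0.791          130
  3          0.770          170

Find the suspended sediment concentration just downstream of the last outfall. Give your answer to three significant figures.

73.3 mg/L

After outfall 1: Q = 6.160 + 0.7770 = 6.937 m³/s; C = (6.160·25.00 + 0.7770·303.0)/6.937 = 56.14 mg/L.
After outfall 2: Q = 6.937 + 0.7910 = 7.728 m³/s; C = (6.937·56.14 + 0.7910·130.0)/7.728 = 63.70 mg/L.
After outfall 3: Q = 7.728 + 0.7700 = 8.498 m³/s; C = (7.728·63.70 + 0.7700·170.0)/8.498 = 73.33 mg/L.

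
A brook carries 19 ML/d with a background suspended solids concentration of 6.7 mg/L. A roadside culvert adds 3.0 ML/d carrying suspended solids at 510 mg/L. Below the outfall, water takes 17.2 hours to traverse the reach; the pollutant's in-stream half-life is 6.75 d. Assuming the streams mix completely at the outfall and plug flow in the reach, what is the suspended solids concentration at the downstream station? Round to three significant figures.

70.0 mg/L

After mixing, C = (19.00·6.700 + 3.000·510.0) / 22.00 = 1657/22.00 = 75.33 mg/L.
Half-life 6.75 d → k = ln 2 / 6.75 = 0.1027 d⁻¹.
Decay over the reach: 75.33·exp(−kt) = 75.33·0.9290 = 69.99 mg/L.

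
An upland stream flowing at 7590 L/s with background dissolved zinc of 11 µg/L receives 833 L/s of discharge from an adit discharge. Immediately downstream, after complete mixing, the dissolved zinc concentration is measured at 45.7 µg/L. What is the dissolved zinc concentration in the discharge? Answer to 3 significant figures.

362 µg/L

Mass balance: 7590·11.00 + 833.0·Cₑ = 8423·45.70
→ Cₑ = (8423·45.70 − 7590·11.00) / 833.0 = 361.9 µg/L.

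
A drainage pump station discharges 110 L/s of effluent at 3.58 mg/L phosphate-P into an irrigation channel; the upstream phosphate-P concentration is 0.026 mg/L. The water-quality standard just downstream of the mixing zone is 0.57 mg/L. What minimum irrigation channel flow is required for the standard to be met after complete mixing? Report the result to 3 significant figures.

609 L/s

Set C_mix = 0.57: (Q·0.02600 + 110.0·3.580) / (Q + 110.0) = 0.57
→ Q = 110.0·(3.580 − 0.57)/(0.57 − 0.02600) = 608.6 L/s.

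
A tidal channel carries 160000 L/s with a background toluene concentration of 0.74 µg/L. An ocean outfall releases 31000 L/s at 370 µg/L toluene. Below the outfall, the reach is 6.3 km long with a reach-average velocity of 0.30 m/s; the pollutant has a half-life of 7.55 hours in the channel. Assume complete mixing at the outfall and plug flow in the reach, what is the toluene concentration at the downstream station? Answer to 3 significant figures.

35.5 µg/L

Conservation of mass: C = (160000·0.7400 + 31000·370.0) / 191000 = 11590000/191000 = 60.67 µg/L.
Travel time t = 6.3·1000 / 0.30 = 21000 s = 5.833 h.
Half-life 7.55 h → k = ln 2 / 7.55 = 0.09181 h⁻¹ = 2.203 d⁻¹.
Applying C = C₀e^(−kt): 60.67 × 0.5854 = 35.51 µg/L.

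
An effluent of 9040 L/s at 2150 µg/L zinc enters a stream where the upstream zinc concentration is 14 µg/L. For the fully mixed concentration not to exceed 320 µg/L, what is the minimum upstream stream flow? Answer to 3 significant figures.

54100 L/s

Set C_mix = 320: (Q·14.00 + 9040·2150) / (Q + 9040) = 320
→ Q = 9040·(2150 − 320)/(320 − 14.00) = 54060 L/s.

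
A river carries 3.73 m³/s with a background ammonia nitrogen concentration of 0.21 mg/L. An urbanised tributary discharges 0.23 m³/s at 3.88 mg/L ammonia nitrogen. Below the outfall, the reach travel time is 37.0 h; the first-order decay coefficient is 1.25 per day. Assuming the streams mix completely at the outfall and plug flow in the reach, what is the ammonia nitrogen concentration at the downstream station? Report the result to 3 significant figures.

Mixed concentration C = ΣQC/ΣQ = (3.730·0.2100 + 0.2300·3.880) / 3.960 = 1.676/3.960 = 0.4232 mg/L.
Applying C = C₀e^(−kt): 0.4232 × 0.1456 = 0.06160 mg/L.

0.0616 mg/L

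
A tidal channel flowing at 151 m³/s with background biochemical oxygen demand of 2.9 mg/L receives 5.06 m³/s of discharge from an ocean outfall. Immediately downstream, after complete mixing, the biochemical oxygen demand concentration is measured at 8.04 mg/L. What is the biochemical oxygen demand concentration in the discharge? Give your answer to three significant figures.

Mass balance: 151.0·2.900 + 5.060·Cₑ = 156.1·8.040
→ Cₑ = (156.1·8.040 − 151.0·2.900) / 5.060 = 161.4 mg/L.

161 mg/L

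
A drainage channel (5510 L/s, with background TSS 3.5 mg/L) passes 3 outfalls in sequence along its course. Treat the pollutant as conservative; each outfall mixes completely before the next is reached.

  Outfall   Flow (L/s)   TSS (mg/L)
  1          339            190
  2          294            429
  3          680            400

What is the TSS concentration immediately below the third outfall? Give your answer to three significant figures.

70.6 mg/L

Below outfall 1: Q → 5849 L/s, C = (5510·3.500 + 339.0·190.0)/5849 = 14.31 mg/L.
Below outfall 2: Q → 6143 L/s, C = (5849·14.31 + 294.0·429.0)/6143 = 34.16 mg/L.
Below outfall 3: Q → 6823 L/s, C = (6143·34.16 + 680.0·400.0)/6823 = 70.62 mg/L.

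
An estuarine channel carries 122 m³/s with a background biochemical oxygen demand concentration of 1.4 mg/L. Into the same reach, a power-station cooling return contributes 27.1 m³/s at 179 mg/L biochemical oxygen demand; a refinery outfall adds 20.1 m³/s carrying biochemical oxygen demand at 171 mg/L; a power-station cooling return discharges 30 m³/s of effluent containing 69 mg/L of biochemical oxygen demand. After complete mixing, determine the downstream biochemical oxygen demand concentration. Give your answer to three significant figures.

After mixing, C = (122.0·1.400 + 27.10·179.0 + 20.10·171.0 + 30.00·69.00) / 199.2 = 10530/199.2 = 52.86 mg/L.

52.9 mg/L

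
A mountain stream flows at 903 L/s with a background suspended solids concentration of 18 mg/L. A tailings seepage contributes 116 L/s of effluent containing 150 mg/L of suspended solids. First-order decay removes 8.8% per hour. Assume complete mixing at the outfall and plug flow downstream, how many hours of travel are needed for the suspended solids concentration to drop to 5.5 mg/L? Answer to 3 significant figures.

Conservation of mass: C = (903.0·18.00 + 116.0·150.0) / 1019 = 33650/1019 = 33.03 mg/L.
8.8%/h lost → k = −ln(1 − 0.088) = 0.09212 h⁻¹.
33.03·exp(−k·t) = 5.5 → t = ln(33.03/5.5)/k = 70060 s = 19.46 h.

19.5 h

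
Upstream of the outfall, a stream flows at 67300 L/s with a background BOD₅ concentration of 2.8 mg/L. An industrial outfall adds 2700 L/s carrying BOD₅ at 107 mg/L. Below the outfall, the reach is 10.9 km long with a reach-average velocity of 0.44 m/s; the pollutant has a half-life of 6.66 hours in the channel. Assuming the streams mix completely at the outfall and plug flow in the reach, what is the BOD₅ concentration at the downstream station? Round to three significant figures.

3.33 mg/L

After mixing, C = (67300·2.800 + 2700·107.0) / 70000 = 477300/70000 = 6.819 mg/L.
Travel time t = 10.9·1000 / 0.44 = 24770 s = 6.881 h.
Half-life 6.66 h → k = ln 2 / 6.66 = 0.1041 h⁻¹ = 2.498 d⁻¹.
Applying C = C₀e^(−kt): 6.819 × 0.4886 = 3.332 mg/L.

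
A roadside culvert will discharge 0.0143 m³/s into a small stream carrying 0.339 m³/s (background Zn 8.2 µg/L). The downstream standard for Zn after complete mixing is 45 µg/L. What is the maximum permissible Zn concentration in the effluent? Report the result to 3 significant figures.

At the limit, (Qr·Cr + Qe·Cₑ)/(Qr + Qe) = 45:
Cₑ = (0.3533·45 − 0.3390·8.200) / 0.01430 = 917.4 µg/L.

917 µg/L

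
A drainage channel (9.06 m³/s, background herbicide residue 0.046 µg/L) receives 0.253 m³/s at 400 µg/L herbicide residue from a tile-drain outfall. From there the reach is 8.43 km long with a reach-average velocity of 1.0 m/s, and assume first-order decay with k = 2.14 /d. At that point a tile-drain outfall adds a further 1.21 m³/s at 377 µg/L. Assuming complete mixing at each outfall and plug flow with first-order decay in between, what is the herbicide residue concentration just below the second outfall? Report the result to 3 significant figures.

Conservation of mass: C = (9.060·0.04600 + 0.2530·400.0) / 9.313 = 101.6/9.313 = 10.91 µg/L; combined flow 9.313 m³/s.
Travel time t = 8.43·1000 / 1.0 = 8430 s = 2.342 h.
Decay over the reach: 10.91·exp(−kt) = 10.91·0.8116 = 8.855 µg/L.
Second outfall: C = (9.313·8.855 + 1.210·377.0)/10.52 = 51.19 µg/L.

51.2 µg/L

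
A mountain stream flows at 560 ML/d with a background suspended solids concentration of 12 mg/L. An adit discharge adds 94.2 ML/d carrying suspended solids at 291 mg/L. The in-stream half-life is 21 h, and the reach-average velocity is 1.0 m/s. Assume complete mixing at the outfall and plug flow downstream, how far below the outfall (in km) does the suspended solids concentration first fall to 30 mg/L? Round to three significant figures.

60.4 km

Flow-weighted average: C = (560.0·12.00 + 94.20·291.0) / 654.2 = 34130/654.2 = 52.17 mg/L.
Half-life 21 h → k = ln 2 / 21 = 0.03301 h⁻¹ = 0.7922 d⁻¹.
Set 52.17·exp(−k·t) = 30 → t = ln(52.17/30)/k = 60360 s = 16.77 h.
Distance = v·t = 1.0·60360 = 60360 m = 60.36 km.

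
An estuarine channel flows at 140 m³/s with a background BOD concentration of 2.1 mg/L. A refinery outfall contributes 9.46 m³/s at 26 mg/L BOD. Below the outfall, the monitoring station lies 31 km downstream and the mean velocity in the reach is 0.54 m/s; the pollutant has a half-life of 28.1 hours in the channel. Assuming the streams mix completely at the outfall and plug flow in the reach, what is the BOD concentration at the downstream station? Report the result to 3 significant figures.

2.44 mg/L

Mass balance: C = (140.0·2.100 + 9.460·26.00) / 149.5 = 540.0/149.5 = 3.613 mg/L.
Travel time t = 31·1000 / 0.54 = 57410 s = 15.95 h.
Half-life 28.1 h → k = ln 2 / 28.1 = 0.02467 h⁻¹ = 0.5920 d⁻¹.
Applying C = C₀e^(−kt): 3.613 × 0.6748 = 2.438 mg/L.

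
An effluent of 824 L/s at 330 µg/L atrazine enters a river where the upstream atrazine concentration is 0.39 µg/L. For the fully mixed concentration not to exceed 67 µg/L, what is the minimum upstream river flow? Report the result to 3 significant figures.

3250 L/s

Set C_mix = 67: (Q·0.3900 + 824.0·330.0) / (Q + 824.0) = 67
→ Q = 824.0·(330.0 − 67)/(67 − 0.3900) = 3253 L/s.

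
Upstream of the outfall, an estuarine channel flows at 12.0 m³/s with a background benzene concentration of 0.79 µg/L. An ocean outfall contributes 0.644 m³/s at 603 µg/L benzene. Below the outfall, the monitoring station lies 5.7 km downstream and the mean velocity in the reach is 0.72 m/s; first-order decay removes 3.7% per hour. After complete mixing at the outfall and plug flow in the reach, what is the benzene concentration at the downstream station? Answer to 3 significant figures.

29.0 µg/L

Flow-weighted average: C = (12.00·0.7900 + 0.6440·603.0) / 12.64 = 397.8/12.64 = 31.46 µg/L.
Travel time t = 5.7·1000 / 0.72 = 7917 s = 2.199 h.
3.7%/h lost → k = −ln(1 − 0.037) = 0.03770 h⁻¹.
Applying C = C₀e^(−kt): 31.46 × 0.9204 = 28.96 µg/L.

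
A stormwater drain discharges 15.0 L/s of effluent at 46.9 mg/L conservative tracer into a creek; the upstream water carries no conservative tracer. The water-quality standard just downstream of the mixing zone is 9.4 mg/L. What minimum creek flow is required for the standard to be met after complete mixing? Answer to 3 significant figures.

Set C_mix = 9.4: (Q·0 + 15.00·46.90) / (Q + 15.00) = 9.4
→ Q = 15.00·(46.90 − 9.4)/(9.4 − 0) = 59.84 L/s.

59.8 L/s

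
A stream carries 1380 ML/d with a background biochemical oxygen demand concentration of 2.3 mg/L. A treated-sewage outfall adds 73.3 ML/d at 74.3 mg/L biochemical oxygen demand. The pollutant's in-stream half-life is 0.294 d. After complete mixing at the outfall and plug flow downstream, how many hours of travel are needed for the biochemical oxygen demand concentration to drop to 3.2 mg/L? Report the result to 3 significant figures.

Mass balance: C = (1380·2.300 + 73.30·74.30) / 1453 = 8620/1453 = 5.931 mg/L.
Half-life 0.294 d → k = ln 2 / 0.294 = 2.358 d⁻¹.
5.931·exp(−k·t) = 3.2 → t = ln(5.931/3.2)/k = 22620 s = 6.282 h.

6.28 h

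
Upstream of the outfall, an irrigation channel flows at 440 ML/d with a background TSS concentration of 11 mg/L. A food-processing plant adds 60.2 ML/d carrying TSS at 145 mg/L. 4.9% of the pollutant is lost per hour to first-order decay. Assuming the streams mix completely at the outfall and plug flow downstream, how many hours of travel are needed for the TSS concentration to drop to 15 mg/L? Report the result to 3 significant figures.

Mass balance: C = (440.0·11.00 + 60.20·145.0) / 500.2 = 13570/500.2 = 27.13 mg/L.
4.9%/h lost → k = −ln(1 − 0.049) = 0.05024 h⁻¹.
27.13·exp(−k·t) = 15 → t = ln(27.13/15)/k = 42450 s = 11.79 h.

11.8 h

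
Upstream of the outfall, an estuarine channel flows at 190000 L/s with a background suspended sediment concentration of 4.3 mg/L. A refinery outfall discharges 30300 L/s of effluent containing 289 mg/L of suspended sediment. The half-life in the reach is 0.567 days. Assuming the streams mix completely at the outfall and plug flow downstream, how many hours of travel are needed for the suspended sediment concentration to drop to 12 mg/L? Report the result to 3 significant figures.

25.3 h

After mixing, C = (190000·4.300 + 30300·289.0) / 220300 = 9574000/220300 = 43.46 mg/L.
Half-life 0.567 d → k = ln 2 / 0.567 = 1.222 d⁻¹.
43.46·exp(−k·t) = 12 → t = ln(43.46/12)/k = 90950 s = 25.26 h.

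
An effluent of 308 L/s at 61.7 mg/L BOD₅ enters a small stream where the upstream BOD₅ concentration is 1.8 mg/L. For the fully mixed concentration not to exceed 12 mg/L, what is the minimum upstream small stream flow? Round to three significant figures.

Set C_mix = 12: (Q·1.800 + 308.0·61.70) / (Q + 308.0) = 12
→ Q = 308.0·(61.70 − 12)/(12 − 1.800) = 1501 L/s.

1500 L/s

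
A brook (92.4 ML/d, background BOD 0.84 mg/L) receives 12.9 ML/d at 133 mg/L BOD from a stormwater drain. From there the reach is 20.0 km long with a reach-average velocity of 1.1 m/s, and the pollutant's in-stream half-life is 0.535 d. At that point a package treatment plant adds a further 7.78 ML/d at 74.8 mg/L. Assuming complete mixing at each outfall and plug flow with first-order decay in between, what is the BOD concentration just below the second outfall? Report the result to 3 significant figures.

17.2 mg/L

Conservation of mass: C = (92.40·0.8400 + 12.90·133.0) / 105.3 = 1793/105.3 = 17.03 mg/L; combined flow 105.3 ML/d.
Travel time t = 20.0·1000 / 1.1 = 18180 s = 5.051 h.
Half-life 0.535 d → k = ln 2 / 0.535 = 1.296 d⁻¹.
First-order decay: C = 17.03·exp(−k·t) = 17.03·0.7614 = 12.97 mg/L.
Second outfall: C = (105.3·12.97 + 7.780·74.80)/113.1 = 17.22 mg/L.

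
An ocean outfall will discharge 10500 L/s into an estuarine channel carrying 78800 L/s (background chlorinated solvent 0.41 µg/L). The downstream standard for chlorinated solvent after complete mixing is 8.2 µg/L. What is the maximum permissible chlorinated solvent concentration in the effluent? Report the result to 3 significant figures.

At the limit, (Qr·Cr + Qe·Cₑ)/(Qr + Qe) = 8.2:
Cₑ = (89300·8.2 − 78800·0.4100) / 10500 = 66.66 µg/L.

66.7 µg/L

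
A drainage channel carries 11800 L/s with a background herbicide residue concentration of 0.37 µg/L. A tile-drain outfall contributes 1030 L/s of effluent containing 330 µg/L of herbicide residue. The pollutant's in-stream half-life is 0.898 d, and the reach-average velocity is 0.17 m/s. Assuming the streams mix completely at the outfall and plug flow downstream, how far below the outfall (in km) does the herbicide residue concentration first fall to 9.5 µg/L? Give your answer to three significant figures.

19.8 km

Mass balance: C = (11800·0.3700 + 1030·330.0) / 12830 = 344300/12830 = 26.83 µg/L.
Half-life 0.898 d → k = ln 2 / 0.898 = 0.7719 d⁻¹.
Set 26.83·exp(−k·t) = 9.5 → t = ln(26.83/9.5)/k = 116200 s = 32.28 h.
Distance = v·t = 0.17·116200 = 19760 m = 19.76 km.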